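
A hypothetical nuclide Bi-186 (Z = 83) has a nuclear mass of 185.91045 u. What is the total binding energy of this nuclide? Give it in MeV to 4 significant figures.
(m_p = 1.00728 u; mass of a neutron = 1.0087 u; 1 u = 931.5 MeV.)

1481 MeV

With 83 protons and 103 neutrons (A = 186):
Mass of separated nucleons = 83(1.00728) + 103(1.0087) = 83.60424 + 103.8961 = 187.50034 u
The mass defect is 187.50034 − 185.91045 = 1.58989 u.
Binding energy = Δm·c² = 1.58989 × 931.5 MeV/u = 1480.98 MeV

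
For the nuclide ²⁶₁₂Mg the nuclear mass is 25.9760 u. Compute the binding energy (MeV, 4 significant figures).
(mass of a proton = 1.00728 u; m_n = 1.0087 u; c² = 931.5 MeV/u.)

217.2 MeV

The nucleus contains 12 protons and 26 − 12 = 14 neutrons.
Mass of separated nucleons = 12(1.00728) + 14(1.0087) = 12.08736 + 14.1218 = 26.20916 u
Mass defect Δm = 26.20916 − 25.9760 = 0.23316 u
Binding energy = Δm·c² = 0.23316 × 931.5 MeV/u = 217.189 MeV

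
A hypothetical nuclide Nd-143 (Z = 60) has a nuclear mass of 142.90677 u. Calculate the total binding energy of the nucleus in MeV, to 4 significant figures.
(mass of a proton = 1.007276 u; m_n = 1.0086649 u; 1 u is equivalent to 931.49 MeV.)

1163 MeV

Z = 60, so N = A − Z = 143 − 60 = 83.
Total constituent mass: 60 × 1.007276 + 83 × 1.0086649 = 144.1557467 u
Δm = 144.1557467 − 142.90677 = 1.2489767 u
Converting to energy: 1.2489767 u × 931.49 MeV/u = 1163.41 MeV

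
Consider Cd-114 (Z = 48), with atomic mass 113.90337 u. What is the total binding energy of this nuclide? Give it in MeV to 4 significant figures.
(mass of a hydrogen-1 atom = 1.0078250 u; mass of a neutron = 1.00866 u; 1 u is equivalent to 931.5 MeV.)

Z = 48, so N = A − Z = 114 − 48 = 66.
Mass of separated nucleons = 48(1.0078250) + 66(1.00866) = 48.3756000 + 66.57156 = 114.9471600 u
Δm = 114.9471600 − 113.90337 = 1.0437900 u
Binding energy = Δm·c² = 1.0437900 × 931.5 MeV/u = 972.290 MeV

972.3 MeV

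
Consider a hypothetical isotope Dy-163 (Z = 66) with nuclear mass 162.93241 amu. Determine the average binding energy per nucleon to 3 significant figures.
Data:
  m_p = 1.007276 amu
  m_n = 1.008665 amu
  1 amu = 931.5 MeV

Mass of separated nucleons = 66(1.007276) + 97(1.008665) = 66.480216 + 97.840505 = 164.320721 amu
Δm = 164.320721 − 162.93241 = 1.388311 amu
Binding energy = Δm·c² = 1.388311 × 931.5 MeV/amu = 1293.21 MeV
Dividing by A = 163 gives 7.934 MeV per nucleon.

7.93 MeV/nucleon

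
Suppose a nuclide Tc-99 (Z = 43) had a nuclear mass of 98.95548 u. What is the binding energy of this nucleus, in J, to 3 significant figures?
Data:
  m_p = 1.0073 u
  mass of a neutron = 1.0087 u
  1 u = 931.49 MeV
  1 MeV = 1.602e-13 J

1.26e-10 J

The nucleus contains 43 protons and 99 − 43 = 56 neutrons.
Mass of separated nucleons = 43(1.0073) + 56(1.0087) = 43.3139 + 56.4872 = 99.8011 u
Mass defect Δm = 99.8011 − 98.95548 = 0.84562 u
E_B = 0.84562 × 931.49 = 787.687 MeV
In joules: 787.687 MeV × 1.602e-13 J/MeV = 1.2619e-10 J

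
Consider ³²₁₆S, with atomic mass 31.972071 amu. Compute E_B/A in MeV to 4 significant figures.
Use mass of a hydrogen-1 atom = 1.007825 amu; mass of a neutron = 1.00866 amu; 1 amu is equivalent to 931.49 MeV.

8.491 MeV/nucleon

Z = 16, so N = A − Z = 32 − 16 = 16.
Mass of separated nucleons = 16(1.007825) + 16(1.00866) = 16.125200 + 16.13856 = 32.263760 amu
Δm = 32.263760 − 31.972071 = 0.291689 amu
Binding energy = Δm·c² = 0.291689 × 931.49 MeV/amu = 271.705 MeV
Dividing by A = 32 gives 8.491 MeV per nucleon.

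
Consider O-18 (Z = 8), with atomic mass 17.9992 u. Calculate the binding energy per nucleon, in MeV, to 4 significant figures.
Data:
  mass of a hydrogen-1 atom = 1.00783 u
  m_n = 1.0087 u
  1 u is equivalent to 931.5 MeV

7.785 MeV/nucleon

Mass of separated nucleons = 8(1.00783) + 10(1.0087) = 8.06264 + 10.0870 = 18.14964 u
Mass defect Δm = 18.14964 − 17.9992 = 0.15044 u
Binding energy = Δm·c² = 0.15044 × 931.5 MeV/u = 140.135 MeV
Per nucleon: 140.135 / 18 = 7.785 MeV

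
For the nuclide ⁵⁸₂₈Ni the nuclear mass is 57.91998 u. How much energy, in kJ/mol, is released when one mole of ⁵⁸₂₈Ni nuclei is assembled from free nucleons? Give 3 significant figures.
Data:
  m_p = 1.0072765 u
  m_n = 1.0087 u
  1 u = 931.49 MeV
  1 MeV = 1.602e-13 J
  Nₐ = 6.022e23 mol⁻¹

4.90e+10 kJ/mol

Z = 28, so N = A − Z = 58 − 28 = 30.
Σm = 28·m_p + 30·m_n = 28.2037420 + 30.2610 = 58.4647420 u
Mass defect Δm = 58.4647420 − 57.91998 = 0.5447620 u
Binding energy = Δm·c² = 0.5447620 × 931.49 MeV/u = 507.440 MeV
Per nucleus in joules: 507.440 MeV × 1.602e-13 J/MeV = 8.1292e-11 J
Per mole: 8.1292e-11 J × 6.022e23 mol⁻¹ = 4.8954e+13 J/mol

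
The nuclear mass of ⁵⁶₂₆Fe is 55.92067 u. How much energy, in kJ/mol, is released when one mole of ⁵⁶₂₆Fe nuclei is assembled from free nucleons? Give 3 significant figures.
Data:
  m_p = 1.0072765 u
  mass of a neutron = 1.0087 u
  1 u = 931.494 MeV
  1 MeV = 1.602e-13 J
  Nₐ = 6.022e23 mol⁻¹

The nucleus contains 26 protons and 56 − 26 = 30 neutrons.
Σm = 26·m_p + 30·m_n = 26.1891890 + 30.2610 = 56.4501890 u
The mass defect is 56.4501890 − 55.92067 = 0.5295190 u.
E_B = 0.5295190 × 931.494 = 493.244 MeV
Per nucleus in joules: 493.244 MeV × 1.602e-13 J/MeV = 7.9018e-11 J
Per mole: 7.9018e-11 J × 6.022e23 mol⁻¹ = 4.7585e+13 J/mol

4.76e+10 kJ/mol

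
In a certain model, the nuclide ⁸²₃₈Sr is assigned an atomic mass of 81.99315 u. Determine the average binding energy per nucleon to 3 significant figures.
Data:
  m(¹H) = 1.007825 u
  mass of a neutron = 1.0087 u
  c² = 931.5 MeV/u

The nucleus contains 38 protons and 82 − 38 = 44 neutrons.
Mass of separated nucleons = 38(1.007825) + 44(1.0087) = 38.297350 + 44.3828 = 82.680150 u
Δm = 82.680150 − 81.99315 = 0.687000 u
Converting to energy: 0.687000 u × 931.5 MeV/u = 639.941 MeV
Per nucleon: 639.941 / 82 = 7.804 MeV

7.80 MeV/nucleon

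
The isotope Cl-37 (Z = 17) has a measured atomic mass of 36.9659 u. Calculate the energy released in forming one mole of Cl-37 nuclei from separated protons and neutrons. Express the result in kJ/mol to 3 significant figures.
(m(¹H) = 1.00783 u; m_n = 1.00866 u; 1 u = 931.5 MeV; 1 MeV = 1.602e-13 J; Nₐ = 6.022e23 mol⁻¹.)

3.06e+10 kJ/mol

The nucleus contains 17 protons and 37 − 17 = 20 neutrons.
Σm = 17·m(¹H) + 20·m_n = 17.13311 + 20.17320 = 37.30631 u
The mass defect is 37.30631 − 36.9659 = 0.34041 u.
E_B = 0.34041 × 931.5 = 317.092 MeV
Per nucleus in joules: 317.092 MeV × 1.602e-13 J/MeV = 5.0798e-11 J
Per mole: 5.0798e-11 J × 6.022e23 mol⁻¹ = 3.0591e+13 J/mol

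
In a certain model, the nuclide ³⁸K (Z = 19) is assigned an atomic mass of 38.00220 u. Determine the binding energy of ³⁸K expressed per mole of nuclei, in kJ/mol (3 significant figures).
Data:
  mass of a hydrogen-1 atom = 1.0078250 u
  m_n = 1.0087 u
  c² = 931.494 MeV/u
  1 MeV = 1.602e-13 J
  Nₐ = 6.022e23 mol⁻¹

Σm = 19·m(¹H) + 19·m_n = 19.1486750 + 19.1653 = 38.3139750 u
The mass defect is 38.3139750 − 38.00220 = 0.3117750 u.
E_B = 0.3117750 × 931.494 = 290.417 MeV
Per nucleus in joules: 290.417 MeV × 1.602e-13 J/MeV = 4.6525e-11 J
Per mole: 4.6525e-11 J × 6.022e23 mol⁻¹ = 2.8017e+13 J/mol

2.80e+10 kJ/mol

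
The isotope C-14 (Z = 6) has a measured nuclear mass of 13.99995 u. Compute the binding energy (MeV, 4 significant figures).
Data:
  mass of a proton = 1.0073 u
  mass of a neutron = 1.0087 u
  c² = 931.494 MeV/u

Mass of separated nucleons = 6(1.0073) + 8(1.0087) = 6.0438 + 8.0696 = 14.1134 u
The mass defect is 14.1134 − 13.99995 = 0.11345 u.
Converting to energy: 0.11345 u × 931.494 MeV/u = 105.678 MeV

105.7 MeV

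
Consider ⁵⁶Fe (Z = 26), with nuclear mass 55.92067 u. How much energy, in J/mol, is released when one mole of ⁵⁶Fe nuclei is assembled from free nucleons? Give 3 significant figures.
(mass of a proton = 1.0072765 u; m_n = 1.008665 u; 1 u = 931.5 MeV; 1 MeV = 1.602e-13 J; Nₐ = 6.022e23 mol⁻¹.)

4.75e+13 J/mol

Total constituent mass: 26 × 1.0072765 + 30 × 1.008665 = 56.4491390 u
Δm = 56.4491390 − 55.92067 = 0.5284690 u
Binding energy = Δm·c² = 0.5284690 × 931.5 MeV/u = 492.269 MeV
Per nucleus in joules: 492.269 MeV × 1.602e-13 J/MeV = 7.8861e-11 J
Per mole: 7.8861e-11 J × 6.022e23 mol⁻¹ = 4.7490e+13 J/mol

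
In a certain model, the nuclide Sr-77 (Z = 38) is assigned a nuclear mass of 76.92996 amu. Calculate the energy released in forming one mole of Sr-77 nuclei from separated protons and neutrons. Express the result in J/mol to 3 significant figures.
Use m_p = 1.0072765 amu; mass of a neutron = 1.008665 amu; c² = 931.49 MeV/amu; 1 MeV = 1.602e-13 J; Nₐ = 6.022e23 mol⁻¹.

6.15e+13 J/mol

Total constituent mass: 38 × 1.0072765 + 39 × 1.008665 = 77.6144420 amu
Mass defect Δm = 77.6144420 − 76.92996 = 0.6844820 amu
Converting to energy: 0.6844820 amu × 931.49 MeV/amu = 637.588 MeV
Per nucleus in joules: 637.588 MeV × 1.602e-13 J/MeV = 1.0214e-10 J
Per mole: 1.0214e-10 J × 6.022e23 mol⁻¹ = 6.1509e+13 J/mol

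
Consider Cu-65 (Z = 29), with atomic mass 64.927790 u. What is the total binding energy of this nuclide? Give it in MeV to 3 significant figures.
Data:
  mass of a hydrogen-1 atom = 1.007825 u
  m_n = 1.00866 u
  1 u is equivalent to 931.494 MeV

569 MeV

Σm = 29·m(¹H) + 36·m_n = 29.226925 + 36.31176 = 65.538685 u
The mass defect is 65.538685 − 64.927790 = 0.610895 u.
Binding energy = Δm·c² = 0.610895 × 931.494 MeV/u = 569.045 MeV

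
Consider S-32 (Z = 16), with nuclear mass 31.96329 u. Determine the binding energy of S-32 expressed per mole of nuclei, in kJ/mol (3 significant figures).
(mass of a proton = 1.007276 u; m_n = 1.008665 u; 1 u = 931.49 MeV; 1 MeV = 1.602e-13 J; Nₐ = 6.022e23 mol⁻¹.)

2.62e+10 kJ/mol

With 16 protons and 16 neutrons (A = 32):
Mass of separated nucleons = 16(1.007276) + 16(1.008665) = 16.116416 + 16.138640 = 32.255056 u
The mass defect is 32.255056 − 31.96329 = 0.291766 u.
Binding energy = Δm·c² = 0.291766 × 931.49 MeV/u = 271.777 MeV
Per nucleus in joules: 271.777 MeV × 1.602e-13 J/MeV = 4.3539e-11 J
Per mole: 4.3539e-11 J × 6.022e23 mol⁻¹ = 2.6219e+13 J/mol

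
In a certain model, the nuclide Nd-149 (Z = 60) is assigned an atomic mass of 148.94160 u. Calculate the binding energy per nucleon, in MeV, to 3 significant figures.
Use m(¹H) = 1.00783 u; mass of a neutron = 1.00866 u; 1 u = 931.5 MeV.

The nucleus contains 60 protons and 149 − 60 = 89 neutrons.
Total constituent mass: 60 × 1.00783 + 89 × 1.00866 = 150.24054 u
The mass defect is 150.24054 − 148.94160 = 1.29894 u.
E_B = 1.29894 × 931.5 = 1209.96 MeV
BE/A = 1209.96 MeV / 149 = 8.121 MeV/nucleon

8.12 MeV/nucleon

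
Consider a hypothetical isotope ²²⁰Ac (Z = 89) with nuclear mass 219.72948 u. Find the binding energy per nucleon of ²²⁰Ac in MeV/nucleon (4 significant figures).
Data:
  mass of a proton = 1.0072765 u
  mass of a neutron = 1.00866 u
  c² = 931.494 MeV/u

Total constituent mass: 89 × 1.0072765 + 131 × 1.00866 = 221.7820685 u
Mass defect Δm = 221.7820685 − 219.72948 = 2.0525885 u
E_B = 2.0525885 × 931.494 = 1911.97 MeV
Per nucleon: 1911.97 / 220 = 8.691 MeV

8.691 MeV/nucleon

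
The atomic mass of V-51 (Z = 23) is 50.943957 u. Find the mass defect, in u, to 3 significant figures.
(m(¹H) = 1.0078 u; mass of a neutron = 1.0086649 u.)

With 23 protons and 28 neutrons (A = 51):
Σm = 23·m(¹H) + 28·m_n = 23.1794 + 28.2426172 = 51.4220172 u
The mass defect is 51.4220172 − 50.943957 = 0.4780602 u.

0.478 u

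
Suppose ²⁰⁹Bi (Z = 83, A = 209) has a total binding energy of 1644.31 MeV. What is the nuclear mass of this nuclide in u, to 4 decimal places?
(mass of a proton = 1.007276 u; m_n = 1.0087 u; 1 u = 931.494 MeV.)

Mass defect = 1644.31 MeV / (931.494 MeV/u) = 1.765239 u
Constituent mass = 83(1.007276) + 126(1.0087) = 210.700108 u
Nuclear mass = 210.700108 − 1.765239 = 208.934869 u ≈ 208.9349 u (to 4 decimal places)

208.9349 u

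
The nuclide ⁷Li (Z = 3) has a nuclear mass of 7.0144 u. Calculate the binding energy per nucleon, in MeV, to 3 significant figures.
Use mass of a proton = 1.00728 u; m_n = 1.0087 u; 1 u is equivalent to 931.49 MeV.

Total constituent mass: 3 × 1.00728 + 4 × 1.0087 = 7.05664 u
Mass defect Δm = 7.05664 − 7.0144 = 0.04224 u
Converting to energy: 0.04224 u × 931.49 MeV/u = 39.3461 MeV
Dividing by A = 7 gives 5.621 MeV per nucleon.

5.62 MeV/nucleon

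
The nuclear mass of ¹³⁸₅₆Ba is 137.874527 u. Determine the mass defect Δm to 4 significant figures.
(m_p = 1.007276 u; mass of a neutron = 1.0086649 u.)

1.243 u

The nucleus contains 56 protons and 138 − 56 = 82 neutrons.
Total constituent mass: 56 × 1.007276 + 82 × 1.0086649 = 139.1179778 u
Δm = 139.1179778 − 137.874527 = 1.2434508 u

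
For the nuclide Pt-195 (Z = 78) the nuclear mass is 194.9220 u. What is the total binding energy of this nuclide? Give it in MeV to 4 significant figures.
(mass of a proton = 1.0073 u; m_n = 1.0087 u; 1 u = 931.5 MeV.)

With 78 protons and 117 neutrons (A = 195):
Total constituent mass: 78 × 1.0073 + 117 × 1.0087 = 196.5873 u
The mass defect is 196.5873 − 194.9220 = 1.6653 u.
Converting to energy: 1.6653 u × 931.5 MeV/u = 1551.23 MeV

1551 MeV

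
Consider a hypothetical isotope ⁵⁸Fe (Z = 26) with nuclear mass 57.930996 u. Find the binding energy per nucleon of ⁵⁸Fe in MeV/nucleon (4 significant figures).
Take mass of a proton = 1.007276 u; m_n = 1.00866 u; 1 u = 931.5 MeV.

With 26 protons and 32 neutrons (A = 58):
Σm = 26·m_p + 32·m_n = 26.189176 + 32.27712 = 58.466296 u
The mass defect is 58.466296 − 57.930996 = 0.535300 u.
E_B = 0.535300 × 931.5 = 498.632 MeV
BE/A = 498.632 MeV / 58 = 8.597 MeV/nucleon

8.597 MeV/nucleon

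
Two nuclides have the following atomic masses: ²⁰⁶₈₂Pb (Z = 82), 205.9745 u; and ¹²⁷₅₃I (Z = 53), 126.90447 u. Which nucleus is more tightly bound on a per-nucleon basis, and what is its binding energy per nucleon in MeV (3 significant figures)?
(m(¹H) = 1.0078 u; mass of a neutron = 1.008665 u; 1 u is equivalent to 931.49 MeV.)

¹²⁷₅₃I; 8.44 MeV/nucleon

²⁰⁶₈₂Pb: Σm = 82(1.0078) + 124(1.008665) = 207.714060 u; Δm = 1.739560 u; E_B = 1620.4 MeV; E_B/A = 7.866 MeV
¹²⁷₅₃I: Σm = 53(1.0078) + 74(1.008665) = 128.054610 u; Δm = 1.150140 u; E_B = 1071.34 MeV; E_B/A = 8.436 MeV
¹²⁷₅₃I has the higher binding energy per nucleon, so it is the more tightly bound nucleus.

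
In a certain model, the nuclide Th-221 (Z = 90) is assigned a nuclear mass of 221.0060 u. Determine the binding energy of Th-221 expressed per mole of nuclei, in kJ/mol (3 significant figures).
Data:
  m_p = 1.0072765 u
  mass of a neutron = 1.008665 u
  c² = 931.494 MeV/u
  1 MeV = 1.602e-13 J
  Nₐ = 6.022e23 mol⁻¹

1.60e+11 kJ/mol

Total constituent mass: 90 × 1.0072765 + 131 × 1.008665 = 222.7900000 u
Mass defect Δm = 222.7900000 − 221.0060 = 1.7840000 u
Converting to energy: 1.7840000 u × 931.494 MeV/u = 1661.79 MeV
Per nucleus in joules: 1661.79 MeV × 1.602e-13 J/MeV = 2.6622e-10 J
Per mole: 2.6622e-10 J × 6.022e23 mol⁻¹ = 1.6032e+14 J/mol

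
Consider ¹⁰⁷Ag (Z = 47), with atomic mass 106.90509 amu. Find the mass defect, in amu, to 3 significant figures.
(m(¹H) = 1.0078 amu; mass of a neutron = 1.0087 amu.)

Z = 47, so N = A − Z = 107 − 47 = 60.
Σm = 47·m(¹H) + 60·m_n = 47.3666 + 60.5220 = 107.8886 amu
Δm = 107.8886 − 106.90509 = 0.98351 amu

0.984 amu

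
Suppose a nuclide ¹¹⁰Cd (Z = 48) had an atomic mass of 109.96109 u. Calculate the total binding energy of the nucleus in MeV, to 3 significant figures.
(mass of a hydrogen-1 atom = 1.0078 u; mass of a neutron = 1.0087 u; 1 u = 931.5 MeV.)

Σm = 48·m(¹H) + 62·m_n = 48.3744 + 62.5394 = 110.9138 u
The mass defect is 110.9138 − 109.96109 = 0.95271 u.
Binding energy = Δm·c² = 0.95271 × 931.5 MeV/u = 887.449 MeV

887 MeV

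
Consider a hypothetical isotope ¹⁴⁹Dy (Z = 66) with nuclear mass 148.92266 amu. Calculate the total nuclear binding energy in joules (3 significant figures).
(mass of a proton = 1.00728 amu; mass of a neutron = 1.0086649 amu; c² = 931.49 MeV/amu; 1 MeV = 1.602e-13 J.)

Z = 66, so N = A − Z = 149 − 66 = 83.
Σm = 66·m_p + 83·m_n = 66.48048 + 83.7191867 = 150.1996667 amu
Δm = 150.1996667 − 148.92266 = 1.2770067 amu
Converting to energy: 1.2770067 amu × 931.49 MeV/amu = 1189.52 MeV
In joules: 1189.52 MeV × 1.602e-13 J/MeV = 1.9056e-10 J

1.91e-10 J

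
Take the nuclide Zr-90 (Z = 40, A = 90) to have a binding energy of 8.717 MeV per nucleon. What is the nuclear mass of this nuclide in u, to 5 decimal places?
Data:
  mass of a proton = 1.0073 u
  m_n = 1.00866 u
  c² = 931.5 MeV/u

89.88278 u

Total binding energy = 90 × 8.717 = 784.530 MeV
Mass defect = 784.530 MeV / (931.5 MeV/u) = 0.8422222 u
Constituent mass = 40(1.0073) + 50(1.00866) = 90.72500 u
Nuclear mass = 90.72500 − 0.8422222 = 89.8827778 u ≈ 89.88278 u (to 5 decimal places)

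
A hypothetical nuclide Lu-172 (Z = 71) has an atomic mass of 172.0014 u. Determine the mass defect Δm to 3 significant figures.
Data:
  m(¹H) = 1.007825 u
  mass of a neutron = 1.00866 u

Total constituent mass: 71 × 1.007825 + 101 × 1.00866 = 173.430235 u
Mass defect Δm = 173.430235 − 172.0014 = 1.428835 u

1.43 u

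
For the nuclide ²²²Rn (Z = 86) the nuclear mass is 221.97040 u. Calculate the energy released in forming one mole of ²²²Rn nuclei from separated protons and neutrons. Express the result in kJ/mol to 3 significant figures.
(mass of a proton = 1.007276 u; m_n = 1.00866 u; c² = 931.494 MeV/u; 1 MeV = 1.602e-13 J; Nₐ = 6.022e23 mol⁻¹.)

The nucleus contains 86 protons and 222 − 86 = 136 neutrons.
Mass of separated nucleons = 86(1.007276) + 136(1.00866) = 86.625736 + 137.17776 = 223.803496 u
Δm = 223.803496 − 221.97040 = 1.833096 u
Binding energy = Δm·c² = 1.833096 × 931.494 MeV/u = 1707.52 MeV
Per nucleus in joules: 1707.52 MeV × 1.602e-13 J/MeV = 2.7354e-10 J
Per mole: 2.7354e-10 J × 6.022e23 mol⁻¹ = 1.6473e+14 J/mol

1.65e+11 kJ/mol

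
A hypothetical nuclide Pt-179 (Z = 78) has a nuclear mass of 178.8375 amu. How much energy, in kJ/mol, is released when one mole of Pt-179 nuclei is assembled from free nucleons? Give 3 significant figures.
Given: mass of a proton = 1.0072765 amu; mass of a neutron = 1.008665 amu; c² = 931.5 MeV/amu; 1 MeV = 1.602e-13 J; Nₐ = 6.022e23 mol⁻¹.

1.44e+11 kJ/mol

Mass of separated nucleons = 78(1.0072765) + 101(1.008665) = 78.5675670 + 101.875165 = 180.4427320 amu
Δm = 180.4427320 − 178.8375 = 1.6052320 amu
E_B = 1.6052320 × 931.5 = 1495.27 MeV
Per nucleus in joules: 1495.27 MeV × 1.602e-13 J/MeV = 2.3954e-10 J
Per mole: 2.3954e-10 J × 6.022e23 mol⁻¹ = 1.4425e+14 J/mol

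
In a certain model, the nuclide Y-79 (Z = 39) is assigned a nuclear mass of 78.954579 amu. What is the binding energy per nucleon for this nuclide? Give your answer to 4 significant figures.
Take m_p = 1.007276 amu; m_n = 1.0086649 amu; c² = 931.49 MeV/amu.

7.968 MeV/nucleon

Mass of separated nucleons = 39(1.007276) + 40(1.0086649) = 39.283764 + 40.3465960 = 79.6303600 amu
Δm = 79.6303600 − 78.954579 = 0.6757810 amu
Binding energy = Δm·c² = 0.6757810 × 931.49 MeV/amu = 629.483 MeV
BE/A = 629.483 MeV / 79 = 7.968 MeV/nucleon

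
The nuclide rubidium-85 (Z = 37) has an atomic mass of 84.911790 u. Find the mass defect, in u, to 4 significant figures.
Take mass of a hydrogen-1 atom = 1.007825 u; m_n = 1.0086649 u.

0.7937 u

Total constituent mass: 37 × 1.007825 + 48 × 1.0086649 = 85.7054402 u
Δm = 85.7054402 − 84.911790 = 0.7936502 u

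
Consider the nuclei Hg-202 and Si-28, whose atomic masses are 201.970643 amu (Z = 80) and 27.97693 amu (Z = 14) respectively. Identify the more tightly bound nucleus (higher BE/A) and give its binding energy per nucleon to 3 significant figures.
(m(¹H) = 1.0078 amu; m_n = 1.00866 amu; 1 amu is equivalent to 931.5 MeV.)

Hg-202: Σm = 80(1.0078) + 122(1.00866) = 203.68052 amu; Δm = 1.709877 amu; E_B = 1592.75 MeV; E_B/A = 7.8849 MeV
Si-28: Σm = 14(1.0078) + 14(1.00866) = 28.23044 amu; Δm = 0.25351 amu; E_B = 236.14 MeV; E_B/A = 8.434 MeV
Si-28 has the higher binding energy per nucleon, so it is the more tightly bound nucleus.

Si-28; 8.43 MeV/nucleon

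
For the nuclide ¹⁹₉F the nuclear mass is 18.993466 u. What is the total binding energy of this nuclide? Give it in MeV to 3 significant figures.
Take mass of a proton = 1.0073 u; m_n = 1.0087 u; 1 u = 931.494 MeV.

148 MeV

Total constituent mass: 9 × 1.0073 + 10 × 1.0087 = 19.1527 u
Mass defect Δm = 19.1527 − 18.993466 = 0.159234 u
E_B = 0.159234 × 931.494 = 148.326 MeV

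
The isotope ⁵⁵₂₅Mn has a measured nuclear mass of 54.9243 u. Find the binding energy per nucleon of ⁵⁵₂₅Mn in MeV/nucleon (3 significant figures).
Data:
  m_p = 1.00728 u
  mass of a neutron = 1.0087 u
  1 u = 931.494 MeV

8.78 MeV/nucleon

With 25 protons and 30 neutrons (A = 55):
Mass of separated nucleons = 25(1.00728) + 30(1.0087) = 25.18200 + 30.2610 = 55.44300 u
Mass defect Δm = 55.44300 − 54.9243 = 0.51870 u
Converting to energy: 0.51870 u × 931.494 MeV/u = 483.166 MeV
Per nucleon: 483.166 / 55 = 8.7848 MeV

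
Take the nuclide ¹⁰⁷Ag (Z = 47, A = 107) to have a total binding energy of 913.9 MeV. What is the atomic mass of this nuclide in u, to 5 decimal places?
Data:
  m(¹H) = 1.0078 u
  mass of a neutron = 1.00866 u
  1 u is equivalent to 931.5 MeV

106.90509 u

Mass defect = 913.9 MeV / (931.5 MeV/u) = 0.9811057 u
Constituent mass = 47(1.0078) + 60(1.00866) = 107.88620 u
Atomic mass = 107.88620 − 0.9811057 = 106.9050943 u ≈ 106.90509 u (to 5 decimal places)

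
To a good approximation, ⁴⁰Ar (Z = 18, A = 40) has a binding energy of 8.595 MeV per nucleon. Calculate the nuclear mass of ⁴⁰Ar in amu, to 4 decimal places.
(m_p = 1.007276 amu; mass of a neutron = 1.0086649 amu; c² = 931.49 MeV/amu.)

39.9525 amu

Total binding energy = 40 × 8.595 = 343.800 MeV
Mass defect = 343.800 MeV / (931.49 MeV/amu) = 0.369086 amu
Constituent mass = 18(1.007276) + 22(1.0086649) = 40.3215958 amu
Nuclear mass = 40.3215958 − 0.369086 = 39.9525098 amu ≈ 39.9525 amu (to 4 decimal places)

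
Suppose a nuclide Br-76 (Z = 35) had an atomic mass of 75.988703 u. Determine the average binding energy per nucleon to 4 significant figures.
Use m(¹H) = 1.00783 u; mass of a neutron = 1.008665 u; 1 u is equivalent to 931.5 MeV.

7.852 MeV/nucleon

Σm = 35·m(¹H) + 41·m_n = 35.27405 + 41.355265 = 76.629315 u
The mass defect is 76.629315 − 75.988703 = 0.640612 u.
Converting to energy: 0.640612 u × 931.5 MeV/u = 596.730 MeV
Dividing by A = 76 gives 7.852 MeV per nucleon.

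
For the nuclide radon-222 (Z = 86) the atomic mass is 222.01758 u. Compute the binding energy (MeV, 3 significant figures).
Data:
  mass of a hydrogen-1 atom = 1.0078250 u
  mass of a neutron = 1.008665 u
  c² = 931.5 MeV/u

1710 MeV

With 86 protons and 136 neutrons (A = 222):
Total constituent mass: 86 × 1.0078250 + 136 × 1.008665 = 223.8513900 u
Δm = 223.8513900 − 222.01758 = 1.8338100 u
Binding energy = Δm·c² = 1.8338100 × 931.5 MeV/u = 1708.19 MeV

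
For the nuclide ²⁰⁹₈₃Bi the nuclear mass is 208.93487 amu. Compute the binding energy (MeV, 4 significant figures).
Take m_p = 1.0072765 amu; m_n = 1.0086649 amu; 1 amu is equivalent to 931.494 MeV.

1640 MeV

Z = 83, so N = A − Z = 209 − 83 = 126.
Σm = 83·m_p + 126·m_n = 83.6039495 + 127.0917774 = 210.6957269 amu
Mass defect Δm = 210.6957269 − 208.93487 = 1.7608569 amu
E_B = 1.7608569 × 931.494 = 1640.23 MeV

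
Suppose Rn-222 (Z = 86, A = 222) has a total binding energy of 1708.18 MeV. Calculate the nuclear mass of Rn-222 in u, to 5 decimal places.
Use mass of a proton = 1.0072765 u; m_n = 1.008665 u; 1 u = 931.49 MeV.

Mass defect = 1708.18 MeV / (931.49 MeV/u) = 1.8338146 u
Constituent mass = 86(1.0072765) + 136(1.008665) = 223.8042190 u
Nuclear mass = 223.8042190 − 1.8338146 = 221.9704044 u ≈ 221.97040 u (to 5 decimal places)

221.97040 u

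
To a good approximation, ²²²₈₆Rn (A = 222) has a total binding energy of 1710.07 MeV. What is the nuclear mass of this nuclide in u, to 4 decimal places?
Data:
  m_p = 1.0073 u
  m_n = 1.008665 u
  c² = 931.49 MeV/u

Mass defect = 1710.07 MeV / (931.49 MeV/u) = 1.835844 u
Constituent mass = 86(1.0073) + 136(1.008665) = 223.806240 u
Nuclear mass = 223.806240 − 1.835844 = 221.970396 u ≈ 221.9704 u (to 4 decimal places)

221.9704 u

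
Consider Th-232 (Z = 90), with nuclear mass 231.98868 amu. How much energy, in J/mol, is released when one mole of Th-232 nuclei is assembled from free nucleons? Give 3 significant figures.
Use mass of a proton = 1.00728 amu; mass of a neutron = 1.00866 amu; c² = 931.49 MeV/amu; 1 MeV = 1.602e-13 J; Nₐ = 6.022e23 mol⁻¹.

With 90 protons and 142 neutrons (A = 232):
Σm = 90·m_p + 142·m_n = 90.65520 + 143.22972 = 233.88492 amu
Mass defect Δm = 233.88492 − 231.98868 = 1.89624 amu
E_B = 1.89624 × 931.49 = 1766.33 MeV
Per nucleus in joules: 1766.33 MeV × 1.602e-13 J/MeV = 2.8297e-10 J
Per mole: 2.8297e-10 J × 6.022e23 mol⁻¹ = 1.7040e+14 J/mol

1.70e+14 J/mol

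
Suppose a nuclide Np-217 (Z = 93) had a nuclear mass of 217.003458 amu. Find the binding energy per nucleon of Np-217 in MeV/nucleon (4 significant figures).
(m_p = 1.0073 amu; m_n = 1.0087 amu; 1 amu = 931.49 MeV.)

7.530 MeV/nucleon

Total constituent mass: 93 × 1.0073 + 124 × 1.0087 = 218.7577 amu
Mass defect Δm = 218.7577 − 217.003458 = 1.754242 amu
Binding energy = Δm·c² = 1.754242 × 931.49 MeV/amu = 1634.06 MeV
BE/A = 1634.06 MeV / 217 = 7.530 MeV/nucleon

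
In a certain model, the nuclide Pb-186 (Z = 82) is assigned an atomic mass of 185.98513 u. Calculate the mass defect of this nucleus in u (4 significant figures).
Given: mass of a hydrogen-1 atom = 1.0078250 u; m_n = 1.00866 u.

Z = 82, so N = A − Z = 186 − 82 = 104.
Total constituent mass: 82 × 1.0078250 + 104 × 1.00866 = 187.5422900 u
Δm = 187.5422900 − 185.98513 = 1.5571600 u

1.557 u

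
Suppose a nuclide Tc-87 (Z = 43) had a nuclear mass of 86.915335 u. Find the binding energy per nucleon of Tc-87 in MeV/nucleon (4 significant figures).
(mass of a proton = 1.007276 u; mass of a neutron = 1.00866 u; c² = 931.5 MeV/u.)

The nucleus contains 43 protons and 87 − 43 = 44 neutrons.
Total constituent mass: 43 × 1.007276 + 44 × 1.00866 = 87.693908 u
The mass defect is 87.693908 − 86.915335 = 0.778573 u.
E_B = 0.778573 × 931.5 = 725.241 MeV
BE/A = 725.241 MeV / 87 = 8.336 MeV/nucleon

8.336 MeV/nucleon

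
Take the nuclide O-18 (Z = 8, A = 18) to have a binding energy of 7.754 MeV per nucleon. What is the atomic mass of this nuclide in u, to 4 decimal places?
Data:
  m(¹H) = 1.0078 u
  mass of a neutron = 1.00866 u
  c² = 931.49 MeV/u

Total binding energy = 18 × 7.754 = 139.572 MeV
Mass defect = 139.572 MeV / (931.49 MeV/u) = 0.149837 u
Constituent mass = 8(1.0078) + 10(1.00866) = 18.14900 u
Atomic mass = 18.14900 − 0.149837 = 17.999163 u ≈ 17.9992 u (to 4 decimal places)

17.9992 u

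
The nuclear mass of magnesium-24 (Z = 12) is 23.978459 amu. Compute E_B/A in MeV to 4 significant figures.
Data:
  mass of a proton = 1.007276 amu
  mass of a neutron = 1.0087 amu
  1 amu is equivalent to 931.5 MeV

Z = 12, so N = A − Z = 24 − 12 = 12.
Total constituent mass: 12 × 1.007276 + 12 × 1.0087 = 24.191712 amu
Δm = 24.191712 − 23.978459 = 0.213253 amu
Binding energy = Δm·c² = 0.213253 × 931.5 MeV/amu = 198.645 MeV
Dividing by A = 24 gives 8.277 MeV per nucleon.

8.277 MeV/nucleon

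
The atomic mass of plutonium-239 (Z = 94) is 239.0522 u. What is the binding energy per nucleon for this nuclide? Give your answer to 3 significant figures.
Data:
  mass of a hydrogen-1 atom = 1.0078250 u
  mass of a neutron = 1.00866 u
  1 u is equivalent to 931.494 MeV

Z = 94, so N = A − Z = 239 − 94 = 145.
Σm = 94·m(¹H) + 145·m_n = 94.7355500 + 146.25570 = 240.9912500 u
The mass defect is 240.9912500 − 239.0522 = 1.9390500 u.
Converting to energy: 1.9390500 u × 931.494 MeV/u = 1806.21 MeV
BE/A = 1806.21 MeV / 239 = 7.557 MeV/nucleon

7.56 MeV/nucleon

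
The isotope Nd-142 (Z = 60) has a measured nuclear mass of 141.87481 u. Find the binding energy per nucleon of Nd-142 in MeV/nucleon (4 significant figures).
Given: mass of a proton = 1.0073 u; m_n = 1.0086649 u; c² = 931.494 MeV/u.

The nucleus contains 60 protons and 142 − 60 = 82 neutrons.
Σm = 60·m_p + 82·m_n = 60.4380 + 82.7105218 = 143.1485218 u
Δm = 143.1485218 − 141.87481 = 1.2737118 u
Binding energy = Δm·c² = 1.2737118 × 931.494 MeV/u = 1186.45 MeV
BE/A = 1186.45 MeV / 142 = 8.355 MeV/nucleon

8.355 MeV/nucleon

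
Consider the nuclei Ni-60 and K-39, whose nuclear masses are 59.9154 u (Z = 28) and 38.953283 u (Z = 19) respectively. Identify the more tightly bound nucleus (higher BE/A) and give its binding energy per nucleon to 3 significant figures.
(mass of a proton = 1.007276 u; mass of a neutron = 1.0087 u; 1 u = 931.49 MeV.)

Ni-60; 8.80 MeV/nucleon

Ni-60: Σm = 28(1.007276) + 32(1.0087) = 60.482128 u; Δm = 0.566728 u; E_B = 527.90 MeV; E_B/A = 8.798 MeV
K-39: Σm = 19(1.007276) + 20(1.0087) = 39.312244 u; Δm = 0.358961 u; E_B = 334.37 MeV; E_B/A = 8.574 MeV
Ni-60 has the higher binding energy per nucleon, so it is the more tightly bound nucleus.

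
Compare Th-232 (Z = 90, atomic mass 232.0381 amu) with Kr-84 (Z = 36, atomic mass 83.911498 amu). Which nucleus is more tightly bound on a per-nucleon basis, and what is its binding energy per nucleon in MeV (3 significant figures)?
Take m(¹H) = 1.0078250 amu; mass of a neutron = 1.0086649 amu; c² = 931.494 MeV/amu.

Kr-84; 8.72 MeV/nucleon

Th-232: Σm = 90(1.0078250) + 142(1.0086649) = 233.9346658 amu; Δm = 1.8965658 amu; E_B = 1766.64 MeV; E_B/A = 7.6148 MeV
Kr-84: Σm = 36(1.0078250) + 48(1.0086649) = 84.6976152 amu; Δm = 0.7861172 amu; E_B = 732.26 MeV; E_B/A = 8.717 MeV
Kr-84 has the higher binding energy per nucleon, so it is the more tightly bound nucleus.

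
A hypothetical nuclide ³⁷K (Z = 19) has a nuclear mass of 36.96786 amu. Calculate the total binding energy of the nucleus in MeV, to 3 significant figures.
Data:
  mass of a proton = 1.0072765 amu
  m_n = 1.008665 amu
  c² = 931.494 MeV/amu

Total constituent mass: 19 × 1.0072765 + 18 × 1.008665 = 37.2942235 amu
Mass defect Δm = 37.2942235 − 36.96786 = 0.3263635 amu
Converting to energy: 0.3263635 amu × 931.494 MeV/amu = 304.006 MeV

304 MeV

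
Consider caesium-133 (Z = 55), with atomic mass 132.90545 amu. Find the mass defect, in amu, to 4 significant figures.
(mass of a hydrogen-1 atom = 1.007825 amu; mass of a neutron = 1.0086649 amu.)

1.201 amu

Z = 55, so N = A − Z = 133 − 55 = 78.
Mass of separated nucleons = 55(1.007825) + 78(1.0086649) = 55.430375 + 78.6758622 = 134.1062372 amu
Mass defect Δm = 134.1062372 − 132.90545 = 1.2007872 amu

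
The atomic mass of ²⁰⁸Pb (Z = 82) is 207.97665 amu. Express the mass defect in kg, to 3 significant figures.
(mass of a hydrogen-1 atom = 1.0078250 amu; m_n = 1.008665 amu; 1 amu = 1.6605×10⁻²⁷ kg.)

Total constituent mass: 82 × 1.0078250 + 126 × 1.008665 = 209.7334400 amu
The mass defect is 209.7334400 − 207.97665 = 1.7567900 amu.
In SI units: 1.7567900 amu × 1.6605×10⁻²⁷ kg/amu = 2.9171e-27 kg

2.92e-27 kg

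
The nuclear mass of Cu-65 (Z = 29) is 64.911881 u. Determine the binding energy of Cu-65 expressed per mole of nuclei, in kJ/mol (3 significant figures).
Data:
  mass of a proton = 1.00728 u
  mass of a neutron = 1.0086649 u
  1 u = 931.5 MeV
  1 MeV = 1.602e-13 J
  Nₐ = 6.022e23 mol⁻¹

With 29 protons and 36 neutrons (A = 65):
Mass of separated nucleons = 29(1.00728) + 36(1.0086649) = 29.21112 + 36.3119364 = 65.5230564 u
The mass defect is 65.5230564 − 64.911881 = 0.6111754 u.
Binding energy = Δm·c² = 0.6111754 × 931.5 MeV/u = 569.310 MeV
Per nucleus in joules: 569.310 MeV × 1.602e-13 J/MeV = 9.1203e-11 J
Per mole: 9.1203e-11 J × 6.022e23 mol⁻¹ = 5.4922e+13 J/mol

5.49e+10 kJ/mol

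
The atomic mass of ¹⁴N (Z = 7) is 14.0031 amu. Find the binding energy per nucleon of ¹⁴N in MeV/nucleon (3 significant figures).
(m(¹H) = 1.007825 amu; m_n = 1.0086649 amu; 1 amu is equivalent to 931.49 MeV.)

7.47 MeV/nucleon

Z = 7, so N = A − Z = 14 − 7 = 7.
Total constituent mass: 7 × 1.007825 + 7 × 1.0086649 = 14.1154293 amu
The mass defect is 14.1154293 − 14.0031 = 0.1123293 amu.
Converting to energy: 0.1123293 amu × 931.49 MeV/amu = 104.634 MeV
BE/A = 104.634 MeV / 14 = 7.474 MeV/nucleon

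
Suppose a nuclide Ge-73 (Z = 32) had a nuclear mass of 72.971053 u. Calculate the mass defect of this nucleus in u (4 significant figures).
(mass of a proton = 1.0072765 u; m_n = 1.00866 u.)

0.6169 u

Z = 32, so N = A − Z = 73 − 32 = 41.
Mass of separated nucleons = 32(1.0072765) + 41(1.00866) = 32.2328480 + 41.35506 = 73.5879080 u
The mass defect is 73.5879080 − 72.971053 = 0.6168550 u.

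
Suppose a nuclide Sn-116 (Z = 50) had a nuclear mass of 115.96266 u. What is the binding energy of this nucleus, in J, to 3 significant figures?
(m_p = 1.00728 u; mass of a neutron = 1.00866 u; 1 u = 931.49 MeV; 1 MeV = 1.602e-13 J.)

Z = 50, so N = A − Z = 116 − 50 = 66.
Total constituent mass: 50 × 1.00728 + 66 × 1.00866 = 116.93556 u
Mass defect Δm = 116.93556 − 115.96266 = 0.97290 u
Binding energy = Δm·c² = 0.97290 × 931.49 MeV/u = 906.247 MeV
In joules: 906.247 MeV × 1.602e-13 J/MeV = 1.4518e-10 J

1.45e-10 J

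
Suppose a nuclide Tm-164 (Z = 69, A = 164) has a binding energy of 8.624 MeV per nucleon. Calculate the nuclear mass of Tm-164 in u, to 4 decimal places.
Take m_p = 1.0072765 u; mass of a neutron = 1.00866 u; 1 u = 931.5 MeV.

163.8064 u

Total binding energy = 164 × 8.624 = 1414.336 MeV
Mass defect = 1414.336 MeV / (931.5 MeV/u) = 1.518342 u
Constituent mass = 69(1.0072765) + 95(1.00866) = 165.3247785 u
Nuclear mass = 165.3247785 − 1.518342 = 163.8064365 u ≈ 163.8064 u (to 4 decimal places)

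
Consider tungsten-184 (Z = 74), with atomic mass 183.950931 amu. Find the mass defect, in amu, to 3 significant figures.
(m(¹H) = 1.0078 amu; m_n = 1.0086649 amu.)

Σm = 74·m(¹H) + 110·m_n = 74.5772 + 110.9531390 = 185.5303390 amu
Δm = 185.5303390 − 183.950931 = 1.5794080 amu

1.58 amu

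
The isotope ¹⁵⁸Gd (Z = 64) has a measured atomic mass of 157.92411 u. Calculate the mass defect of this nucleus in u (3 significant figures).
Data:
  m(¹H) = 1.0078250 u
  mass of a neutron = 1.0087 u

Σm = 64·m(¹H) + 94·m_n = 64.5008000 + 94.8178 = 159.3186000 u
Δm = 159.3186000 − 157.92411 = 1.3944900 u

1.39 u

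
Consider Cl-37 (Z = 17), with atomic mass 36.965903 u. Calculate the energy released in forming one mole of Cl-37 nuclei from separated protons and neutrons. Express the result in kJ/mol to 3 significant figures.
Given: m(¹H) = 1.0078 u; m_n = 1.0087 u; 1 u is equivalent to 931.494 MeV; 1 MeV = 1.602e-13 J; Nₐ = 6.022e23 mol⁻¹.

With 17 protons and 20 neutrons (A = 37):
Mass of separated nucleons = 17(1.0078) + 20(1.0087) = 17.1326 + 20.1740 = 37.3066 u
Δm = 37.3066 − 36.965903 = 0.340697 u
Binding energy = Δm·c² = 0.340697 × 931.494 MeV/u = 317.357 MeV
Per nucleus in joules: 317.357 MeV × 1.602e-13 J/MeV = 5.0841e-11 J
Per mole: 5.0841e-11 J × 6.022e23 mol⁻¹ = 3.0616e+13 J/mol

3.06e+10 kJ/mol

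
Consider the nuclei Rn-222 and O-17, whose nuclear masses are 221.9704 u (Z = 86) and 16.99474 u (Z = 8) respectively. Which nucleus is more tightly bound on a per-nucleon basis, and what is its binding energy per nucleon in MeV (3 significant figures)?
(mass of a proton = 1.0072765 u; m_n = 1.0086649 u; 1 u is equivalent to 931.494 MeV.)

Rn-222: Σm = 86(1.0072765) + 136(1.0086649) = 223.8042054 u; Δm = 1.8338054 u; E_B = 1708.1787 MeV; E_B/A = 7.694 MeV
O-17: Σm = 8(1.0072765) + 9(1.0086649) = 17.1361961 u; Δm = 0.1414561 u; E_B = 131.77 MeV; E_B/A = 7.751 MeV
O-17 has the higher binding energy per nucleon, so it is the more tightly bound nucleus.

O-17; 7.75 MeV/nucleon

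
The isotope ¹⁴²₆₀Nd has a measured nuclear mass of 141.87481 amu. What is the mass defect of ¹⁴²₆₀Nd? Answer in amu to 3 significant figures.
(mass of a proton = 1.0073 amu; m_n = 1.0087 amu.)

1.28 amu

Mass of separated nucleons = 60(1.0073) + 82(1.0087) = 60.4380 + 82.7134 = 143.1514 amu
The mass defect is 143.1514 − 141.87481 = 1.27659 amu.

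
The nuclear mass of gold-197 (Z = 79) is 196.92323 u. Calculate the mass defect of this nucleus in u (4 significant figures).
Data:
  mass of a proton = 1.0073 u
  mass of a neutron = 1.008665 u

Z = 79, so N = A − Z = 197 − 79 = 118.
Total constituent mass: 79 × 1.0073 + 118 × 1.008665 = 198.599170 u
The mass defect is 198.599170 − 196.92323 = 1.675940 u.

1.676 u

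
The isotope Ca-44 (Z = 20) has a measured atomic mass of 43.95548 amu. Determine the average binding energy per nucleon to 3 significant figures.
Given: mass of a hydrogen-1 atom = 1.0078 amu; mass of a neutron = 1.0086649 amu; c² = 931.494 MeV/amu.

8.65 MeV/nucleon

With 20 protons and 24 neutrons (A = 44):
Σm = 20·m(¹H) + 24·m_n = 20.1560 + 24.2079576 = 44.3639576 amu
The mass defect is 44.3639576 − 43.95548 = 0.4084776 amu.
Binding energy = Δm·c² = 0.4084776 × 931.494 MeV/amu = 380.494 MeV
Dividing by A = 44 gives 8.648 MeV per nucleon.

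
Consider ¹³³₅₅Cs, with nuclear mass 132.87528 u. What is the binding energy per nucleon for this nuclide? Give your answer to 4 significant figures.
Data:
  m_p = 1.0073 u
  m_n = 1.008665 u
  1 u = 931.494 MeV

8.419 MeV/nucleon

With 55 protons and 78 neutrons (A = 133):
Mass of separated nucleons = 55(1.0073) + 78(1.008665) = 55.4015 + 78.675870 = 134.077370 u
Δm = 134.077370 − 132.87528 = 1.202090 u
Binding energy = Δm·c² = 1.202090 × 931.494 MeV/u = 1119.74 MeV
Dividing by A = 133 gives 8.419 MeV per nucleon.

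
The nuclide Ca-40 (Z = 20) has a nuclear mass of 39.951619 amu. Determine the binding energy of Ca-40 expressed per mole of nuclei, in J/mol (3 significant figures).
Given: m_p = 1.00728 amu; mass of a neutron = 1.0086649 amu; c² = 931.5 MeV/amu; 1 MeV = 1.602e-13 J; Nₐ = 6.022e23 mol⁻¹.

Z = 20, so N = A − Z = 40 − 20 = 20.
Total constituent mass: 20 × 1.00728 + 20 × 1.0086649 = 40.3188980 amu
Δm = 40.3188980 − 39.951619 = 0.3672790 amu
Converting to energy: 0.3672790 amu × 931.5 MeV/amu = 342.120 MeV
Per nucleus in joules: 342.120 MeV × 1.602e-13 J/MeV = 5.4808e-11 J
Per mole: 5.4808e-11 J × 6.022e23 mol⁻¹ = 3.3005e+13 J/mol

3.30e+13 J/mol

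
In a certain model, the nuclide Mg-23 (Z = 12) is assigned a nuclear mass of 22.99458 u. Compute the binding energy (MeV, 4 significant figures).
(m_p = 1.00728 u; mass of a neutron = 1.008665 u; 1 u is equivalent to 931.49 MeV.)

175.2 MeV

Total constituent mass: 12 × 1.00728 + 11 × 1.008665 = 23.182675 u
Δm = 23.182675 − 22.99458 = 0.188095 u
Converting to energy: 0.188095 u × 931.49 MeV/u = 175.209 MeV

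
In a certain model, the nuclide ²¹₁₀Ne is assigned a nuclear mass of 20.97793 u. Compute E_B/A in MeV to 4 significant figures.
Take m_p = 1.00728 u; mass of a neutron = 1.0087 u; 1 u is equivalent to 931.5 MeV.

8.453 MeV/nucleon

The nucleus contains 10 protons and 21 − 10 = 11 neutrons.
Mass of separated nucleons = 10(1.00728) + 11(1.0087) = 10.07280 + 11.0957 = 21.16850 u
The mass defect is 21.16850 − 20.97793 = 0.19057 u.
E_B = 0.19057 × 931.5 = 177.516 MeV
BE/A = 177.516 MeV / 21 = 8.453 MeV/nucleon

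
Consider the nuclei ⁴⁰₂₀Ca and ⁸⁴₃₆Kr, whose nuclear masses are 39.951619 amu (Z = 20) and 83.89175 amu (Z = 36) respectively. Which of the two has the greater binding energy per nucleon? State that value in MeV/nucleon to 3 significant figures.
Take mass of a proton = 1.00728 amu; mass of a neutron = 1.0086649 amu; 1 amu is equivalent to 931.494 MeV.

⁸⁴₃₆Kr; 8.72 MeV/nucleon

⁴⁰₂₀Ca: Σm = 20(1.00728) + 20(1.0086649) = 40.3188980 amu; Δm = 0.3672790 amu; E_B = 342.12 MeV; E_B/A = 8.553 MeV
⁸⁴₃₆Kr: Σm = 36(1.00728) + 48(1.0086649) = 84.6779952 amu; Δm = 0.7862452 amu; E_B = 732.38 MeV; E_B/A = 8.719 MeV
⁸⁴₃₆Kr has the higher binding energy per nucleon, so it is the more tightly bound nucleus.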